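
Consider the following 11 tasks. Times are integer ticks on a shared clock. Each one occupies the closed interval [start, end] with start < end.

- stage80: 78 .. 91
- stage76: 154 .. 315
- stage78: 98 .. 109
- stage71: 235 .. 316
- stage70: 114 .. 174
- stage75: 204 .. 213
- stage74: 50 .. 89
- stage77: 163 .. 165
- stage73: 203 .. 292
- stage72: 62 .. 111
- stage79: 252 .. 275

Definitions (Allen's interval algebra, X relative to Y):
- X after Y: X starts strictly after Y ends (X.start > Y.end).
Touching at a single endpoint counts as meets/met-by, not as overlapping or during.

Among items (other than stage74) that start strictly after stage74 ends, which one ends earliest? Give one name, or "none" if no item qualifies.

stage78

Target stage74 = [50, 89].
stage70 [114, 174] → after → candidate.
stage71 [235, 316] → after → candidate.
stage72 [62, 111] → overlapped-by → excluded.
stage73 [203, 292] → after → candidate.
stage75 [204, 213] → after → candidate.
stage76 [154, 315] → after → candidate.
stage77 [163, 165] → after → candidate.
stage78 [98, 109] → after → candidate.
stage79 [252, 275] → after → candidate.
stage80 [78, 91] → overlapped-by → excluded.
Among candidates, earliest end is 109 → stage78.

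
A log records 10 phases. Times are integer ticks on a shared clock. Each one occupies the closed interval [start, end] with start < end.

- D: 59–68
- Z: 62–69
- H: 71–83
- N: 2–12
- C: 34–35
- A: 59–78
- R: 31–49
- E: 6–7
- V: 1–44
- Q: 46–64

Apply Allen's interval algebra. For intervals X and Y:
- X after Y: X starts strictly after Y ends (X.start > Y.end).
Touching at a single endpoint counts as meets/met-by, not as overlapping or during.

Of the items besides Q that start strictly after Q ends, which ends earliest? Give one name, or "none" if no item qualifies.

H

Target Q = [46, 64].
A [59, 78] → overlapped-by → excluded.
C [34, 35] → before → excluded.
D [59, 68] → overlapped-by → excluded.
E [6, 7] → before → excluded.
H [71, 83] → after → candidate.
N [2, 12] → before → excluded.
R [31, 49] → overlaps → excluded.
V [1, 44] → before → excluded.
Z [62, 69] → overlapped-by → excluded.
Among candidates, earliest end is 83 → H.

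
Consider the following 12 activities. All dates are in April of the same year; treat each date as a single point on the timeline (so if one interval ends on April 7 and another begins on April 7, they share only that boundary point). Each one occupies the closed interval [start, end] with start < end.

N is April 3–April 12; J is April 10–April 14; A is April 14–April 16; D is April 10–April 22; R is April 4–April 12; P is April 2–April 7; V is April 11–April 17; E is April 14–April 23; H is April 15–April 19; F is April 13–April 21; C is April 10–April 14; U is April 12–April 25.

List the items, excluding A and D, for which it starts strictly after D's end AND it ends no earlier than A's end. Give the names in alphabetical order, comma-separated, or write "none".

none

Conditions: its start is strictly after D's end (X.start > April 22) AND its end is no earlier than A's end (X.end >= April 16).
C: start April 10 > April 22? ✗; end April 14 >= April 16? ✗ → no.
E: start April 14 > April 22? ✗; end April 23 >= April 16? ✓ → no.
F: start April 13 > April 22? ✗; end April 21 >= April 16? ✓ → no.
H: start April 15 > April 22? ✗; end April 19 >= April 16? ✓ → no.
J: start April 10 > April 22? ✗; end April 14 >= April 16? ✗ → no.
N: start April 3 > April 22? ✗; end April 12 >= April 16? ✗ → no.
P: start April 2 > April 22? ✗; end April 7 >= April 16? ✗ → no.
R: start April 4 > April 22? ✗; end April 12 >= April 16? ✗ → no.
U: start April 12 > April 22? ✗; end April 25 >= April 16? ✓ → no.
V: start April 11 > April 22? ✗; end April 17 >= April 16? ✓ → no.
Result: none.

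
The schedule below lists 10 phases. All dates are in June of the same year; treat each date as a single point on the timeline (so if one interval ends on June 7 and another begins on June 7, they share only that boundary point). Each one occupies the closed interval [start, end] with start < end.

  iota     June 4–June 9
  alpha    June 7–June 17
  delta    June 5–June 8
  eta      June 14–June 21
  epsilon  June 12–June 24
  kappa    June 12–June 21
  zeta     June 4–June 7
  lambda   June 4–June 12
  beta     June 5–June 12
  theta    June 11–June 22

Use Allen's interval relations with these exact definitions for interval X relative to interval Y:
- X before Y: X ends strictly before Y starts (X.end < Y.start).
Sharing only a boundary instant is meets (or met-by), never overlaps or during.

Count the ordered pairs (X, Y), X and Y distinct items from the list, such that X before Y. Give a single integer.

Checking all 90 ordered pairs for relation 'before'; matching pairs in alphabetical order:
(beta, eta): beta before eta ✓
(delta, epsilon): delta before epsilon ✓
(delta, eta): delta before eta ✓
(delta, kappa): delta before kappa ✓
(delta, theta): delta before theta ✓
(iota, epsilon): iota before epsilon ✓
(iota, eta): iota before eta ✓
(iota, kappa): iota before kappa ✓
(iota, theta): iota before theta ✓
(lambda, eta): lambda before eta ✓
(zeta, epsilon): zeta before epsilon ✓
(zeta, eta): zeta before eta ✓
(zeta, kappa): zeta before kappa ✓
(zeta, theta): zeta before theta ✓
Count: 14.

14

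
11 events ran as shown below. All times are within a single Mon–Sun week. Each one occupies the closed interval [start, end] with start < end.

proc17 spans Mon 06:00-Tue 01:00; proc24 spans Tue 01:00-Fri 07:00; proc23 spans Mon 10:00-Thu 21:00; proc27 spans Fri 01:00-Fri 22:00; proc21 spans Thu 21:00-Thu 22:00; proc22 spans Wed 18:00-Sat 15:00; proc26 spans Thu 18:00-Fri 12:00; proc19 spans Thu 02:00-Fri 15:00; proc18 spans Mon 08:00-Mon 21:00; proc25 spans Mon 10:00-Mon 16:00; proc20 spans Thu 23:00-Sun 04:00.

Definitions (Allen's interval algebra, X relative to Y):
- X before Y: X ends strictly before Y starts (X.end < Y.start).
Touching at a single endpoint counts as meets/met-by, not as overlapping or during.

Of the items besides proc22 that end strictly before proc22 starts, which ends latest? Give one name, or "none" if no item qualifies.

Target proc22 = [Wed 18:00, Sat 15:00].
proc17 [Mon 06:00, Tue 01:00] → before → candidate.
proc18 [Mon 08:00, Mon 21:00] → before → candidate.
proc19 [Thu 02:00, Fri 15:00] → during → excluded.
proc20 [Thu 23:00, Sun 04:00] → overlapped-by → excluded.
proc21 [Thu 21:00, Thu 22:00] → during → excluded.
proc23 [Mon 10:00, Thu 21:00] → overlaps → excluded.
proc24 [Tue 01:00, Fri 07:00] → overlaps → excluded.
proc25 [Mon 10:00, Mon 16:00] → before → candidate.
proc26 [Thu 18:00, Fri 12:00] → during → excluded.
proc27 [Fri 01:00, Fri 22:00] → during → excluded.
Among candidates, latest end is Tue 01:00 → proc17.

proc17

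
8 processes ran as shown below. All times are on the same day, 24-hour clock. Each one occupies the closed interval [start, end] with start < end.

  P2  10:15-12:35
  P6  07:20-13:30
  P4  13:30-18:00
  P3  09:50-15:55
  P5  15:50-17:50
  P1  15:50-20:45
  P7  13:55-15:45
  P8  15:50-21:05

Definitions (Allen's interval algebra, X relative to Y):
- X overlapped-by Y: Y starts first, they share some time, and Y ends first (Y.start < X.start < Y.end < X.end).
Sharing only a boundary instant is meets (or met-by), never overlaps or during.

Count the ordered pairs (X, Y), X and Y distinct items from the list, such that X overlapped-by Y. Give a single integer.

Checking all 56 ordered pairs for relation 'overlapped-by'; matching pairs in alphabetical order:
(P1, P3): P1 overlapped-by P3 ✓
(P1, P4): P1 overlapped-by P4 ✓
(P3, P6): P3 overlapped-by P6 ✓
(P4, P3): P4 overlapped-by P3 ✓
(P5, P3): P5 overlapped-by P3 ✓
(P8, P3): P8 overlapped-by P3 ✓
(P8, P4): P8 overlapped-by P4 ✓
Count: 7.

7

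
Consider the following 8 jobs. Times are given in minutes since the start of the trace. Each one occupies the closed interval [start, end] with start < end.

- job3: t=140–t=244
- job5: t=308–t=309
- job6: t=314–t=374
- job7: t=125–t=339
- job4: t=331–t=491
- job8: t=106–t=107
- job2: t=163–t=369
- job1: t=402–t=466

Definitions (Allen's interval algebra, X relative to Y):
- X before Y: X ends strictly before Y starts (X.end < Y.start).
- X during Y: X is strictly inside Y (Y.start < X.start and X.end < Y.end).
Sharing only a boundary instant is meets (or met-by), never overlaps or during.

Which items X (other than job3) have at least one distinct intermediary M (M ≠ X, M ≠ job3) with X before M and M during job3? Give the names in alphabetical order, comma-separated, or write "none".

none

Target job3 = [t=140, t=244].
Intermediaries M with M during job3: none.
Union: none.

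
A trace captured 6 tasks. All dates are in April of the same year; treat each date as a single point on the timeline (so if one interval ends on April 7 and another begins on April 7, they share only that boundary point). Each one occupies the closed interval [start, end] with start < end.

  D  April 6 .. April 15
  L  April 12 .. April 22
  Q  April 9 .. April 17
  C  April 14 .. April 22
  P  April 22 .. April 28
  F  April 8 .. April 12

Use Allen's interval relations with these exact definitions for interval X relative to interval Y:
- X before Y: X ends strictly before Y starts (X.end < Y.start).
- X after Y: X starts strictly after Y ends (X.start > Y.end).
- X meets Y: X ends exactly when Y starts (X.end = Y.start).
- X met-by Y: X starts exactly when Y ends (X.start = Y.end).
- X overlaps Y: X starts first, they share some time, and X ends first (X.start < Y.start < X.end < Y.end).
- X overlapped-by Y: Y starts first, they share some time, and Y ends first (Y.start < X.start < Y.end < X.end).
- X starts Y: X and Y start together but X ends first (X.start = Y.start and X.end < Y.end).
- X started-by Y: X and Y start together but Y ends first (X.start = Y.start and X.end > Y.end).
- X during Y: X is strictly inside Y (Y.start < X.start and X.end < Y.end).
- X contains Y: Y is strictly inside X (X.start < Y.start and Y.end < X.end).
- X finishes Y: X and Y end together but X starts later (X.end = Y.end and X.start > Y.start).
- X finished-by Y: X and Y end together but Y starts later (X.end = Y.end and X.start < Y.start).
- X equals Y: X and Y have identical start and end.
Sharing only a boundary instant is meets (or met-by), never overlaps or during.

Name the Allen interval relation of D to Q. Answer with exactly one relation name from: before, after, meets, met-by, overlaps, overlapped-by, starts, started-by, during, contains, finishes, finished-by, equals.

D = [April 6, April 15]; Q = [April 9, April 17].
Compare endpoints: D.start < Q.start, D.start < Q.end, D.end > Q.start, D.end < Q.end.
That pattern is 'overlaps'.

overlaps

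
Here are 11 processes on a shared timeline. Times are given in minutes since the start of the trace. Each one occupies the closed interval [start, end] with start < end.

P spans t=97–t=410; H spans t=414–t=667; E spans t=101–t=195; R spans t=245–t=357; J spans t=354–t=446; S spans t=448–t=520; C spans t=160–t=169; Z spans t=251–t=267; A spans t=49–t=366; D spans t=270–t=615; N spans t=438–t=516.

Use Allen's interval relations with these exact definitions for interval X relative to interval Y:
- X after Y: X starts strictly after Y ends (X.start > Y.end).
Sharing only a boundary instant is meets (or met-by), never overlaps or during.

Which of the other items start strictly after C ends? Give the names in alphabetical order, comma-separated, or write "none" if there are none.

Target C = [t=160, t=169].
A [t=49, t=366] → contains → no.
D [t=270, t=615] → after → yes.
E [t=101, t=195] → contains → no.
H [t=414, t=667] → after → yes.
J [t=354, t=446] → after → yes.
N [t=438, t=516] → after → yes.
P [t=97, t=410] → contains → no.
R [t=245, t=357] → after → yes.
S [t=448, t=520] → after → yes.
Z [t=251, t=267] → after → yes.
Result: D, H, J, N, R, S, Z.

D, H, J, N, R, S, Z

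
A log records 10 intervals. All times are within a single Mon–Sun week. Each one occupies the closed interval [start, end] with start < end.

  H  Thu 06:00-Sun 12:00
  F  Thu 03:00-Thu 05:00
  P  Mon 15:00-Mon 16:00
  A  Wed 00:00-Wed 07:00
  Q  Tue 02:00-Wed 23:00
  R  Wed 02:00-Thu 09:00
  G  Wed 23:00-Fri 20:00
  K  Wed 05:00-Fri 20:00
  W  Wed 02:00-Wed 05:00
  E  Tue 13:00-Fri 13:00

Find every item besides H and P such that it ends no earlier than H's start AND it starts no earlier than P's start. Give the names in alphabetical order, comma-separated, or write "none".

Conditions: its end is no earlier than H's start (X.end >= Thu 06:00) AND its start is no earlier than P's start (X.start >= Mon 15:00).
A: end Wed 07:00 >= Thu 06:00? ✗; start Wed 00:00 >= Mon 15:00? ✓ → no.
E: end Fri 13:00 >= Thu 06:00? ✓; start Tue 13:00 >= Mon 15:00? ✓ → yes.
F: end Thu 05:00 >= Thu 06:00? ✗; start Thu 03:00 >= Mon 15:00? ✓ → no.
G: end Fri 20:00 >= Thu 06:00? ✓; start Wed 23:00 >= Mon 15:00? ✓ → yes.
K: end Fri 20:00 >= Thu 06:00? ✓; start Wed 05:00 >= Mon 15:00? ✓ → yes.
Q: end Wed 23:00 >= Thu 06:00? ✗; start Tue 02:00 >= Mon 15:00? ✓ → no.
R: end Thu 09:00 >= Thu 06:00? ✓; start Wed 02:00 >= Mon 15:00? ✓ → yes.
W: end Wed 05:00 >= Thu 06:00? ✗; start Wed 02:00 >= Mon 15:00? ✓ → no.
Result: E, G, K, R.

E, G, K, R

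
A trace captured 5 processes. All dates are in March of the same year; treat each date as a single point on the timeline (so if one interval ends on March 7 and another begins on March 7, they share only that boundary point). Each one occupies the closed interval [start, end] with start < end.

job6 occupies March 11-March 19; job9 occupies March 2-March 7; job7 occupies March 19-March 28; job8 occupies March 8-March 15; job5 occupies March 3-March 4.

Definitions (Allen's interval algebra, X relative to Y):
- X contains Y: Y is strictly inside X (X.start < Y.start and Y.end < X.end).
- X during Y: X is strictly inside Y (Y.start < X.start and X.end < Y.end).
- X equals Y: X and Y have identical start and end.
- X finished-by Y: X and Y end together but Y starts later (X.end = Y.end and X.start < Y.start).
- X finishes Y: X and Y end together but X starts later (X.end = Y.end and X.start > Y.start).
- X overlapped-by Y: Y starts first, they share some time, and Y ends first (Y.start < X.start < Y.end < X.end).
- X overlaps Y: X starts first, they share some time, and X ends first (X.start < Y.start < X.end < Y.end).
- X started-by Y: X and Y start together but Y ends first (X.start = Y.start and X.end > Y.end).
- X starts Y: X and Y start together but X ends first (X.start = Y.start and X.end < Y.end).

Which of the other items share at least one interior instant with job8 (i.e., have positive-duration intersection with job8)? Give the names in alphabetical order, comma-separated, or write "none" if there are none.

Target job8 = [March 8, March 15].
job5 [March 3, March 4] → before → no.
job6 [March 11, March 19] → overlapped-by → yes.
job7 [March 19, March 28] → after → no.
job9 [March 2, March 7] → before → no.
Result: job6.

job6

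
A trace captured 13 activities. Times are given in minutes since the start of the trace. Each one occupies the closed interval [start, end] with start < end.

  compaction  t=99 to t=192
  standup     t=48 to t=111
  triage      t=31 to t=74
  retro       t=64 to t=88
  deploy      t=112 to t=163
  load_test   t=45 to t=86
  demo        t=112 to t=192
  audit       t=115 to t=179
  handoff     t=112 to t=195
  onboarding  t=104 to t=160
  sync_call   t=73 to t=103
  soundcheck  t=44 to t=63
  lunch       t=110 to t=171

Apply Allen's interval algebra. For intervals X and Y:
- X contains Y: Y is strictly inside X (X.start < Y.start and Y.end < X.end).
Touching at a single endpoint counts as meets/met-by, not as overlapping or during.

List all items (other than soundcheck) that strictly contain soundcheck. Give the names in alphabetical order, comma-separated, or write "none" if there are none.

triage

Target soundcheck = [t=44, t=63].
audit [t=115, t=179] → after → no.
compaction [t=99, t=192] → after → no.
demo [t=112, t=192] → after → no.
deploy [t=112, t=163] → after → no.
handoff [t=112, t=195] → after → no.
load_test [t=45, t=86] → overlapped-by → no.
lunch [t=110, t=171] → after → no.
onboarding [t=104, t=160] → after → no.
retro [t=64, t=88] → after → no.
standup [t=48, t=111] → overlapped-by → no.
sync_call [t=73, t=103] → after → no.
triage [t=31, t=74] → contains → yes.
Result: triage.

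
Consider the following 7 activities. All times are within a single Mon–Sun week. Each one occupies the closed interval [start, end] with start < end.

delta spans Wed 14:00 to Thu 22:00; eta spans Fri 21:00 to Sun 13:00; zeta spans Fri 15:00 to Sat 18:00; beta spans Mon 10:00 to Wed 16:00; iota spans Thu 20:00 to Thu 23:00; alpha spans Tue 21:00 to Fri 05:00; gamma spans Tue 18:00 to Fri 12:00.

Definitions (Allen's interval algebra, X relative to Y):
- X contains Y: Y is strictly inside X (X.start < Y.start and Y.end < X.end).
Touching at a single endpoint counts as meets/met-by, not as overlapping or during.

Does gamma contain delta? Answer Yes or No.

Yes

gamma = [Tue 18:00, Fri 12:00], delta = [Wed 14:00, Thu 22:00].
Actual relation of gamma to delta: contains.
Asked whether 'contains' holds → Yes.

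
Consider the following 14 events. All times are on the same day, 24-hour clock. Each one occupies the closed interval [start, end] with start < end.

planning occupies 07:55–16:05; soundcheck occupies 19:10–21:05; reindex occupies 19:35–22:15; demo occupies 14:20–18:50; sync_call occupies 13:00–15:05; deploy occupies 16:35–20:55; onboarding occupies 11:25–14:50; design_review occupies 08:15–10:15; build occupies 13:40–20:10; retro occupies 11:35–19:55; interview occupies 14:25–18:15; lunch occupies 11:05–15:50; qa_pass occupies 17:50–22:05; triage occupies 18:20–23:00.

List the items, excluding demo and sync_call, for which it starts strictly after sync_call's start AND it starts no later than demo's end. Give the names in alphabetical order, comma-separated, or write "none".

Conditions: its start is strictly after sync_call's start (X.start > 13:00) AND its start is no later than demo's end (X.start <= 18:50).
build: start 13:40 > 13:00? ✓; start 13:40 <= 18:50? ✓ → yes.
deploy: start 16:35 > 13:00? ✓; start 16:35 <= 18:50? ✓ → yes.
design_review: start 08:15 > 13:00? ✗; start 08:15 <= 18:50? ✓ → no.
interview: start 14:25 > 13:00? ✓; start 14:25 <= 18:50? ✓ → yes.
lunch: start 11:05 > 13:00? ✗; start 11:05 <= 18:50? ✓ → no.
onboarding: start 11:25 > 13:00? ✗; start 11:25 <= 18:50? ✓ → no.
planning: start 07:55 > 13:00? ✗; start 07:55 <= 18:50? ✓ → no.
qa_pass: start 17:50 > 13:00? ✓; start 17:50 <= 18:50? ✓ → yes.
reindex: start 19:35 > 13:00? ✓; start 19:35 <= 18:50? ✗ → no.
retro: start 11:35 > 13:00? ✗; start 11:35 <= 18:50? ✓ → no.
soundcheck: start 19:10 > 13:00? ✓; start 19:10 <= 18:50? ✗ → no.
triage: start 18:20 > 13:00? ✓; start 18:20 <= 18:50? ✓ → yes.
Result: build, deploy, interview, qa_pass, triage.

build, deploy, interview, qa_pass, triage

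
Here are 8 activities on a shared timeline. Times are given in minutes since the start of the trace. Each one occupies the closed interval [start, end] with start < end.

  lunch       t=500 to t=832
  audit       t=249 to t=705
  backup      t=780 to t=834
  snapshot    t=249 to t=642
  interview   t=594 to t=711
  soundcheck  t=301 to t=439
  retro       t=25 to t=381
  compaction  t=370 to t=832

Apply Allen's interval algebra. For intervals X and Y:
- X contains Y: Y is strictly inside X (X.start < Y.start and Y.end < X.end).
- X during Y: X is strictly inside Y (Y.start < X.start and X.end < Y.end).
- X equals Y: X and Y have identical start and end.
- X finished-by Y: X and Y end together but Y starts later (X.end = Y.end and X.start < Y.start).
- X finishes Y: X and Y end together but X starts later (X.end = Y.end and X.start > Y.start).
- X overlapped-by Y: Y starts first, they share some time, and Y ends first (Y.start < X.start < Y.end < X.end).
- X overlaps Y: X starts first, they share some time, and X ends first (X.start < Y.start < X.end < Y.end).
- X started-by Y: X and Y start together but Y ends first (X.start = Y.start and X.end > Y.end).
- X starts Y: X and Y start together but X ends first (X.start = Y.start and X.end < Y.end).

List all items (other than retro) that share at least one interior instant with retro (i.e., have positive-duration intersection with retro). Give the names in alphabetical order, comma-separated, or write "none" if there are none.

audit, compaction, snapshot, soundcheck

Target retro = [t=25, t=381].
audit [t=249, t=705] → overlapped-by → yes.
backup [t=780, t=834] → after → no.
compaction [t=370, t=832] → overlapped-by → yes.
interview [t=594, t=711] → after → no.
lunch [t=500, t=832] → after → no.
snapshot [t=249, t=642] → overlapped-by → yes.
soundcheck [t=301, t=439] → overlapped-by → yes.
Result: audit, compaction, snapshot, soundcheck.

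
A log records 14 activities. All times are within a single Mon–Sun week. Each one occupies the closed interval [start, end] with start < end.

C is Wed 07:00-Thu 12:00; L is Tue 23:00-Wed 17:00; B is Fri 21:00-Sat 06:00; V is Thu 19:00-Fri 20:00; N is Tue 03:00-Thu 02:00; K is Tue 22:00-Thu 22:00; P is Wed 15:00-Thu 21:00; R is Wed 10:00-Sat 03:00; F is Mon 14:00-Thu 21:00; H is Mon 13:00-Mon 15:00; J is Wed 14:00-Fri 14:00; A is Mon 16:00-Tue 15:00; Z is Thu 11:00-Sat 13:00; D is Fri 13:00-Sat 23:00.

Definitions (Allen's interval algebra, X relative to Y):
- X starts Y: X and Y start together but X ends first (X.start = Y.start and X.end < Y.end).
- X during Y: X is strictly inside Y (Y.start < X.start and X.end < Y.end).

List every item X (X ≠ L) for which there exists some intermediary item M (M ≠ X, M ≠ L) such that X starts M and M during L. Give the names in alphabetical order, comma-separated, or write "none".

Target L = [Tue 23:00, Wed 17:00].
Intermediaries M with M during L: none.
Union: none.

none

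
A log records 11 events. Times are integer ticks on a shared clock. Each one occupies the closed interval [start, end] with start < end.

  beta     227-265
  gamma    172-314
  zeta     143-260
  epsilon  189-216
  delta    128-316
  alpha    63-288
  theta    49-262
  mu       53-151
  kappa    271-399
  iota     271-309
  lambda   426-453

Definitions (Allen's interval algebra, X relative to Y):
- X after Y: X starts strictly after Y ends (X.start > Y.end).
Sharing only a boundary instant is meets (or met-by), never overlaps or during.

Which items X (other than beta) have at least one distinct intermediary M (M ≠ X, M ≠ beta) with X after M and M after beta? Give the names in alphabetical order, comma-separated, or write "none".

lambda

Target beta = [227, 265].
Intermediaries M with M after beta: iota, kappa, lambda.
Via iota — items with X after iota: lambda.
Via kappa — items with X after kappa: lambda.
Via lambda — items with X after lambda: none.
Union: lambda.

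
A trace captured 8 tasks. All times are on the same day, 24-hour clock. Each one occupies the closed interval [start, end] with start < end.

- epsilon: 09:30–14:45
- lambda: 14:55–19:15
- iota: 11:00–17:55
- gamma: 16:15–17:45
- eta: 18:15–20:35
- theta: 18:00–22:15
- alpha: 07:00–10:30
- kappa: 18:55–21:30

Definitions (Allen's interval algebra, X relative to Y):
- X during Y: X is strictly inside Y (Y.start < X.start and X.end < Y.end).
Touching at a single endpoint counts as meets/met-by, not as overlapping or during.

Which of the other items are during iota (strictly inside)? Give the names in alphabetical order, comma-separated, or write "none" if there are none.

Target iota = [11:00, 17:55].
alpha [07:00, 10:30] → before → no.
epsilon [09:30, 14:45] → overlaps → no.
eta [18:15, 20:35] → after → no.
gamma [16:15, 17:45] → during → yes.
kappa [18:55, 21:30] → after → no.
lambda [14:55, 19:15] → overlapped-by → no.
theta [18:00, 22:15] → after → no.
Result: gamma.

gamma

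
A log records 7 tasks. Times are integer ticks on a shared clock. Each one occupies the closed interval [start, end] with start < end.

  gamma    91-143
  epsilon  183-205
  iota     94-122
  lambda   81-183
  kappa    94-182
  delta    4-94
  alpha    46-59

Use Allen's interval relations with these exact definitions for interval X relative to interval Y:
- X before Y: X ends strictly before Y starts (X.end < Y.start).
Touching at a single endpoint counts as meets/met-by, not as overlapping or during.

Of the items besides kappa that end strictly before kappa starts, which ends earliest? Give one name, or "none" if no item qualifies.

Target kappa = [94, 182].
alpha [46, 59] → before → candidate.
delta [4, 94] → meets → excluded.
epsilon [183, 205] → after → excluded.
gamma [91, 143] → overlaps → excluded.
iota [94, 122] → starts → excluded.
lambda [81, 183] → contains → excluded.
Among candidates, earliest end is 59 → alpha.

alpha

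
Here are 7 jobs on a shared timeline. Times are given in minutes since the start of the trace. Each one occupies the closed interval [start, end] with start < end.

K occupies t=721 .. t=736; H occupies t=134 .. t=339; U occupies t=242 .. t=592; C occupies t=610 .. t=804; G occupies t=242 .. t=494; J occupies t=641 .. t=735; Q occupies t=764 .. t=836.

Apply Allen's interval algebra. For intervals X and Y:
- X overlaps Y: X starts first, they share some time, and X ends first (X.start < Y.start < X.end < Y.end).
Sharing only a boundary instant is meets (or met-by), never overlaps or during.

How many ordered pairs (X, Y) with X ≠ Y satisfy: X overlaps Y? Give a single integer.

Checking all 42 ordered pairs for relation 'overlaps'; matching pairs in alphabetical order:
(C, Q): C overlaps Q ✓
(H, G): H overlaps G ✓
(H, U): H overlaps U ✓
(J, K): J overlaps K ✓
Count: 4.

4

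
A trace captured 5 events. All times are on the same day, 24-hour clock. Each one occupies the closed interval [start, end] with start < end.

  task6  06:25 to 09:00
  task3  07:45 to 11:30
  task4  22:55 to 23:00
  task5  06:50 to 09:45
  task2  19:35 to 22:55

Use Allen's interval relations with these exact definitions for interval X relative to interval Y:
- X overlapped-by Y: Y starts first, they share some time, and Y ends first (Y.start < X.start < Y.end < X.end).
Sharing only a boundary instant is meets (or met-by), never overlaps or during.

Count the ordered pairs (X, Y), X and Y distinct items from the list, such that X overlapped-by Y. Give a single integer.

Checking all 20 ordered pairs for relation 'overlapped-by'; matching pairs in alphabetical order:
(task3, task5): task3 overlapped-by task5 ✓
(task3, task6): task3 overlapped-by task6 ✓
(task5, task6): task5 overlapped-by task6 ✓
Count: 3.

3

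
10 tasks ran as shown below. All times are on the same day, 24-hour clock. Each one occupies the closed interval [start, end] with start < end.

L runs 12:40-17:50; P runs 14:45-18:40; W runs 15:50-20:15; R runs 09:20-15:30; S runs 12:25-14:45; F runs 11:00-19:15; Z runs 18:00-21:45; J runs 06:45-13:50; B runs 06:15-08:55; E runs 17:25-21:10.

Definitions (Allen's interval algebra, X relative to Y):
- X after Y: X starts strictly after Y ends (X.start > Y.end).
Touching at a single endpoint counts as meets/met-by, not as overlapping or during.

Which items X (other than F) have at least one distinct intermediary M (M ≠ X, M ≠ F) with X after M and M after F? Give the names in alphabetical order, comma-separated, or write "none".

Target F = [11:00, 19:15].
Intermediaries M with M after F: none.
Union: none.

none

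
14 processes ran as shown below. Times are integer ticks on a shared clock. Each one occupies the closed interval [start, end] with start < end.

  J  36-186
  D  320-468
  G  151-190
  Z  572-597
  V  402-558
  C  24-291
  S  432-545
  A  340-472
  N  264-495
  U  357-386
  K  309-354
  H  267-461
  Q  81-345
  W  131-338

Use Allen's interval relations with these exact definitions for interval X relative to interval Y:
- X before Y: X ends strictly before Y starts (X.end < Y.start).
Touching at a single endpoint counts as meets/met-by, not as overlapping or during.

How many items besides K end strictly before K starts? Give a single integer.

Target K = [309, 354].
A [340, 472] → overlapped-by → no.
C [24, 291] → before → counts.
D [320, 468] → overlapped-by → no.
G [151, 190] → before → counts.
H [267, 461] → contains → no.
J [36, 186] → before → counts.
N [264, 495] → contains → no.
Q [81, 345] → overlaps → no.
S [432, 545] → after → no.
U [357, 386] → after → no.
V [402, 558] → after → no.
W [131, 338] → overlaps → no.
Z [572, 597] → after → no.
Total: 3.

3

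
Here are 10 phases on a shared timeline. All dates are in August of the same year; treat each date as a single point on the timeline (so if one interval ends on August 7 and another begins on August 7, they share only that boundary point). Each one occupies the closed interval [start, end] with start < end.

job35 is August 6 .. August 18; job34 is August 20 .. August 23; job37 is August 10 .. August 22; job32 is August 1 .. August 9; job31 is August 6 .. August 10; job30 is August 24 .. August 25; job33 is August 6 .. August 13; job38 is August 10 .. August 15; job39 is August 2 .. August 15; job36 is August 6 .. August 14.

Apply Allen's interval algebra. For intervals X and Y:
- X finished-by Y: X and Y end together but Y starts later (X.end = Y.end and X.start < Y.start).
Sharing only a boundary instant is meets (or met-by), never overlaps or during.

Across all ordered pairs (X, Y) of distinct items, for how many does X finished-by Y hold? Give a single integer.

Checking all 90 ordered pairs for relation 'finished-by'; matching pairs in alphabetical order:
(job39, job38): job39 finished-by job38 ✓
Count: 1.

1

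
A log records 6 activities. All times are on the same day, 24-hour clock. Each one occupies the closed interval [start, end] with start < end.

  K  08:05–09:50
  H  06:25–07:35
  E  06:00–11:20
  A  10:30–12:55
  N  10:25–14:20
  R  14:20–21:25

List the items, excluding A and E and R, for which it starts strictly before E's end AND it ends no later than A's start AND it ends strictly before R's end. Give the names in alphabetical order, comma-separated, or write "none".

H, K

Conditions: its start is strictly before E's end (X.start < 11:20) AND its end is no later than A's start (X.end <= 10:30) AND its end is strictly before R's end (X.end < 21:25).
H: start 06:25 < 11:20? ✓; end 07:35 <= 10:30? ✓; end 07:35 < 21:25? ✓ → yes.
K: start 08:05 < 11:20? ✓; end 09:50 <= 10:30? ✓; end 09:50 < 21:25? ✓ → yes.
N: start 10:25 < 11:20? ✓; end 14:20 <= 10:30? ✗; end 14:20 < 21:25? ✓ → no.
Result: H, K.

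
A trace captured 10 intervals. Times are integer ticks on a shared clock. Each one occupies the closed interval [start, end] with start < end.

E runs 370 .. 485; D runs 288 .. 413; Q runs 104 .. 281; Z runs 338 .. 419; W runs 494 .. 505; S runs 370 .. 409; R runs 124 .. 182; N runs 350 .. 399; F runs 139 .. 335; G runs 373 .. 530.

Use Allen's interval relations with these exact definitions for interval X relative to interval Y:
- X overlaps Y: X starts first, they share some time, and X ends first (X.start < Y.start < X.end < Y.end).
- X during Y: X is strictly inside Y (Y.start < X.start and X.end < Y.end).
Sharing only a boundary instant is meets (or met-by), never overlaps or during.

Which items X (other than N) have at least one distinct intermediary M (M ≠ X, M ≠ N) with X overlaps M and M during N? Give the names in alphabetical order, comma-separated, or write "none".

Target N = [350, 399].
Intermediaries M with M during N: none.
Union: none.

none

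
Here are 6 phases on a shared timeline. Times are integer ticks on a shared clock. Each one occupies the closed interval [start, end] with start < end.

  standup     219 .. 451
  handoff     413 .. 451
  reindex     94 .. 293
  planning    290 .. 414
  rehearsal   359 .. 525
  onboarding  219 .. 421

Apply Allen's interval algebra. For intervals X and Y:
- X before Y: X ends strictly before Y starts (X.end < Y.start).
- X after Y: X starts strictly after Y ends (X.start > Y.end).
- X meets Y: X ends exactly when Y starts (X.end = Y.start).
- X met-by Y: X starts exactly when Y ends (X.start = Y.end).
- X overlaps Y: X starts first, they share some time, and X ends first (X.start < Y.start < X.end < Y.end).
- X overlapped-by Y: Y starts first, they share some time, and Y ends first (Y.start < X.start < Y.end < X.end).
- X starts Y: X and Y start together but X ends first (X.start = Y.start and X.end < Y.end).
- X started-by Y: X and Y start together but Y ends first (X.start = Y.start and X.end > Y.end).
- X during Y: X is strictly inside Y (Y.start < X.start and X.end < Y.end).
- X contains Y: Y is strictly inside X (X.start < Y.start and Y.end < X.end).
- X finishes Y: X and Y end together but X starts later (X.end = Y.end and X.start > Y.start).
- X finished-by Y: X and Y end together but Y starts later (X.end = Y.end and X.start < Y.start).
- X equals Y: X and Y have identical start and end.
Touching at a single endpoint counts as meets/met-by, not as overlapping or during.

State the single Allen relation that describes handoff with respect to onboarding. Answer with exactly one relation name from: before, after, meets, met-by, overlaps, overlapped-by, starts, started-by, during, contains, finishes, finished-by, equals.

overlapped-by

handoff = [413, 451]; onboarding = [219, 421].
Compare endpoints: handoff.start > onboarding.start, handoff.start < onboarding.end, handoff.end > onboarding.start, handoff.end > onboarding.end.
That pattern is 'overlapped-by'.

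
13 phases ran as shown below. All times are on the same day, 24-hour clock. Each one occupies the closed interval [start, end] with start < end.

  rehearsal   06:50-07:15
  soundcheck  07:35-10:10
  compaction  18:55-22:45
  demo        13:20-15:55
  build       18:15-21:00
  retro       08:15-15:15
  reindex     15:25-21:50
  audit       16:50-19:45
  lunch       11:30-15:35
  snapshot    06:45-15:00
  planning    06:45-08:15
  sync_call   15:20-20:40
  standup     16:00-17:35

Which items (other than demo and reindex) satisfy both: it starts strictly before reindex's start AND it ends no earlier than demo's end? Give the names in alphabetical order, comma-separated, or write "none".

Conditions: its start is strictly before reindex's start (X.start < 15:25) AND its end is no earlier than demo's end (X.end >= 15:55).
audit: start 16:50 < 15:25? ✗; end 19:45 >= 15:55? ✓ → no.
build: start 18:15 < 15:25? ✗; end 21:00 >= 15:55? ✓ → no.
compaction: start 18:55 < 15:25? ✗; end 22:45 >= 15:55? ✓ → no.
lunch: start 11:30 < 15:25? ✓; end 15:35 >= 15:55? ✗ → no.
planning: start 06:45 < 15:25? ✓; end 08:15 >= 15:55? ✗ → no.
rehearsal: start 06:50 < 15:25? ✓; end 07:15 >= 15:55? ✗ → no.
retro: start 08:15 < 15:25? ✓; end 15:15 >= 15:55? ✗ → no.
snapshot: start 06:45 < 15:25? ✓; end 15:00 >= 15:55? ✗ → no.
soundcheck: start 07:35 < 15:25? ✓; end 10:10 >= 15:55? ✗ → no.
standup: start 16:00 < 15:25? ✗; end 17:35 >= 15:55? ✓ → no.
sync_call: start 15:20 < 15:25? ✓; end 20:40 >= 15:55? ✓ → yes.
Result: sync_call.

sync_call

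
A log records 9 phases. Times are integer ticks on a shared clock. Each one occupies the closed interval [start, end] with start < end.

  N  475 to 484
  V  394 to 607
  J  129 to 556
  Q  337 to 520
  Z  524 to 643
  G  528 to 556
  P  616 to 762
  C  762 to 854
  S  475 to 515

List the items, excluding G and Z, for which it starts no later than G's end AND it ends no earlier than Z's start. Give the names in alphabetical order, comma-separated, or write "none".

J, V

Conditions: its start is no later than G's end (X.start <= 556) AND its end is no earlier than Z's start (X.end >= 524).
C: start 762 <= 556? ✗; end 854 >= 524? ✓ → no.
J: start 129 <= 556? ✓; end 556 >= 524? ✓ → yes.
N: start 475 <= 556? ✓; end 484 >= 524? ✗ → no.
P: start 616 <= 556? ✗; end 762 >= 524? ✓ → no.
Q: start 337 <= 556? ✓; end 520 >= 524? ✗ → no.
S: start 475 <= 556? ✓; end 515 >= 524? ✗ → no.
V: start 394 <= 556? ✓; end 607 >= 524? ✓ → yes.
Result: J, V.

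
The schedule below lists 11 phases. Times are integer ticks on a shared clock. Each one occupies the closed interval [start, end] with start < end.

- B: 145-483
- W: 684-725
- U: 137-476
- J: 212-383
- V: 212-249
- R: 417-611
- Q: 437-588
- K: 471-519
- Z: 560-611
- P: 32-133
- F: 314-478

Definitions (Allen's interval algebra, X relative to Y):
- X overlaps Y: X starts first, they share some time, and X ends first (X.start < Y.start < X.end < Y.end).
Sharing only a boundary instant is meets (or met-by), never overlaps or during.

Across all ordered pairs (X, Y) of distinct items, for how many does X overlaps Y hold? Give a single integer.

13

Checking all 110 ordered pairs for relation 'overlaps'; matching pairs in alphabetical order:
(B, K): B overlaps K ✓
(B, Q): B overlaps Q ✓
(B, R): B overlaps R ✓
(F, K): F overlaps K ✓
(F, Q): F overlaps Q ✓
(F, R): F overlaps R ✓
(J, F): J overlaps F ✓
(Q, Z): Q overlaps Z ✓
(U, B): U overlaps B ✓
(U, F): U overlaps F ✓
(U, K): U overlaps K ✓
(U, Q): U overlaps Q ✓
(U, R): U overlaps R ✓
Count: 13.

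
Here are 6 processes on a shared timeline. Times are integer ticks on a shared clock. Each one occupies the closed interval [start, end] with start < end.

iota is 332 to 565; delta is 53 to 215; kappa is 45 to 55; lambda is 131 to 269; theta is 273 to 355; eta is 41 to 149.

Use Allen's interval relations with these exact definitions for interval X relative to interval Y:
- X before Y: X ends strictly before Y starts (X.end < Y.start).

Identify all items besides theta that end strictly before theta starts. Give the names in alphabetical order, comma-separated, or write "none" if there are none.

Target theta = [273, 355].
delta [53, 215] → before → yes.
eta [41, 149] → before → yes.
iota [332, 565] → overlapped-by → no.
kappa [45, 55] → before → yes.
lambda [131, 269] → before → yes.
Result: delta, eta, kappa, lambda.

delta, eta, kappa, lambda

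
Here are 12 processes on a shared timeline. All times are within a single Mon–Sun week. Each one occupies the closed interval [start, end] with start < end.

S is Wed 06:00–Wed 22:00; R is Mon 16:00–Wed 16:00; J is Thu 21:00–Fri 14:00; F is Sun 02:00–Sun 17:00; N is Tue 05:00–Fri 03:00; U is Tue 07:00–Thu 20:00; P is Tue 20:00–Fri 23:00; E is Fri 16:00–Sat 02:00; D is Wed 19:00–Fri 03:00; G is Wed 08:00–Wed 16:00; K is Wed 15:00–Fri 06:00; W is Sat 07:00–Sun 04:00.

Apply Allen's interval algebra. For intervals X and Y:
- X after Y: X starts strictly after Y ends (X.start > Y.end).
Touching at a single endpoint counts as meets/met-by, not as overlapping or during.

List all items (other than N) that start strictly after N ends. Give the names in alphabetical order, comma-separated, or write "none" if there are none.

Target N = [Tue 05:00, Fri 03:00].
D [Wed 19:00, Fri 03:00] → finishes → no.
E [Fri 16:00, Sat 02:00] → after → yes.
F [Sun 02:00, Sun 17:00] → after → yes.
G [Wed 08:00, Wed 16:00] → during → no.
J [Thu 21:00, Fri 14:00] → overlapped-by → no.
K [Wed 15:00, Fri 06:00] → overlapped-by → no.
P [Tue 20:00, Fri 23:00] → overlapped-by → no.
R [Mon 16:00, Wed 16:00] → overlaps → no.
S [Wed 06:00, Wed 22:00] → during → no.
U [Tue 07:00, Thu 20:00] → during → no.
W [Sat 07:00, Sun 04:00] → after → yes.
Result: E, F, W.

E, F, W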